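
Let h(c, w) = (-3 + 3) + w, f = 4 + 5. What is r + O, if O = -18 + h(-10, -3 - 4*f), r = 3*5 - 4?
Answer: -46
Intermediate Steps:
f = 9
h(c, w) = w (h(c, w) = 0 + w = w)
r = 11 (r = 15 - 4 = 11)
O = -57 (O = -18 + (-3 - 4*9) = -18 + (-3 - 36) = -18 - 39 = -57)
r + O = 11 - 57 = -46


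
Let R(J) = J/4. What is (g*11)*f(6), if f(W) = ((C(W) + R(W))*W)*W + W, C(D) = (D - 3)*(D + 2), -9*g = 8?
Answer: -27104/3 ≈ -9034.7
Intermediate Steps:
g = -8/9 (g = -⅑*8 = -8/9 ≈ -0.88889)
C(D) = (-3 + D)*(2 + D)
R(J) = J/4 (R(J) = J*(¼) = J/4)
f(W) = W + W²*(-6 + W² - 3*W/4) (f(W) = (((-6 + W² - W) + W/4)*W)*W + W = ((-6 + W² - 3*W/4)*W)*W + W = (W*(-6 + W² - 3*W/4))*W + W = W²*(-6 + W² - 3*W/4) + W = W + W²*(-6 + W² - 3*W/4))
(g*11)*f(6) = (-8/9*11)*(6*(1 + 6³ - 6*6 - ¾*6²)) = -176*(1 + 216 - 36 - ¾*36)/3 = -176*(1 + 216 - 36 - 27)/3 = -176*154/3 = -88/9*924 = -27104/3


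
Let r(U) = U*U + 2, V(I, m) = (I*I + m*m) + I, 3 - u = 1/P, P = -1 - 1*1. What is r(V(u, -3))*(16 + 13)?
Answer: 285157/16 ≈ 17822.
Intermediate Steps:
P = -2 (P = -1 - 1 = -2)
u = 7/2 (u = 3 - 1/(-2) = 3 - 1*(-½) = 3 + ½ = 7/2 ≈ 3.5000)
V(I, m) = I + I² + m² (V(I, m) = (I² + m²) + I = I + I² + m²)
r(U) = 2 + U² (r(U) = U² + 2 = 2 + U²)
r(V(u, -3))*(16 + 13) = (2 + (7/2 + (7/2)² + (-3)²)²)*(16 + 13) = (2 + (7/2 + 49/4 + 9)²)*29 = (2 + (99/4)²)*29 = (2 + 9801/16)*29 = (9833/16)*29 = 285157/16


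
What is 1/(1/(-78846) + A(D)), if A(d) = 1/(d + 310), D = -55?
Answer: 394230/1541 ≈ 255.83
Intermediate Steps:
A(d) = 1/(310 + d)
1/(1/(-78846) + A(D)) = 1/(1/(-78846) + 1/(310 - 55)) = 1/(-1/78846 + 1/255) = 1/(1541/394230) = 394230/1541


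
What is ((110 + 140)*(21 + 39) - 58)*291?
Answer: 4348122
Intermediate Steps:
((110 + 140)*(21 + 39) - 58)*291 = (250*60 - 58)*291 = (15000 - 58)*291 = 14942*291 = 4348122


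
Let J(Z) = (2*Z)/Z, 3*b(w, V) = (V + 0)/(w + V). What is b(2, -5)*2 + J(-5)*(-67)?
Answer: -1196/9 ≈ -132.89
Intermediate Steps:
b(w, V) = V/(3*(V + w)) (b(w, V) = ((V + 0)/(w + V))/3 = (V/(V + w))/3 = V/(3*(V + w)))
J(Z) = 2
b(2, -5)*2 + J(-5)*(-67) = ((⅓)*(-5)/(-5 + 2))*2 + 2*(-67) = ((⅓)*(-5)/(-3))*2 - 134 = ((⅓)*(-5)*(-⅓))*2 - 134 = (5/9)*2 - 134 = 10/9 - 134 = -1196/9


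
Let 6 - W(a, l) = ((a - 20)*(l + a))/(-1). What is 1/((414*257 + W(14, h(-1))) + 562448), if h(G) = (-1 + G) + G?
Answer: 1/668786 ≈ 1.4952e-6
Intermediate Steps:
h(G) = -1 + 2*G
W(a, l) = 6 + (-20 + a)*(a + l) (W(a, l) = 6 - (a - 20)*(l + a)/(-1) = 6 - (-20 + a)*(a + l)*(-1) = 6 - (-1)*(-20 + a)*(a + l) = 6 + (-20 + a)*(a + l))
1/((414*257 + W(14, h(-1))) + 562448) = 1/((414*257 + (6 + 14² - 20*14 - 20*(-1 + 2*(-1)) + 14*(-1 + 2*(-1)))) + 562448) = 1/((106398 + (6 + 196 - 280 - 20*(-1 - 2) + 14*(-1 - 2))) + 562448) = 1/((106398 + (6 + 196 - 280 - 20*(-3) + 14*(-3))) + 562448) = 1/((106398 + (6 + 196 - 280 + 60 - 42)) + 562448) = 1/((106398 - 60) + 562448) = 1/(106338 + 562448) = 1/668786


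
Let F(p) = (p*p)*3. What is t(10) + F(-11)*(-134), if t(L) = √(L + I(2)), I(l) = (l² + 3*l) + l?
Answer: -48642 + √22 ≈ -48637.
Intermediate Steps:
I(l) = l² + 4*l
F(p) = 3*p² (F(p) = p²*3 = 3*p²)
t(L) = √(12 + L) (t(L) = √(L + 2*(4 + 2)) = √(L + 2*6) = √(L + 12) = √(12 + L))
t(10) + F(-11)*(-134) = √(12 + 10) + (3*(-11)²)*(-134) = √22 + (3*121)*(-134) = √22 + 363*(-134) = √22 - 48642 = -48642 + √22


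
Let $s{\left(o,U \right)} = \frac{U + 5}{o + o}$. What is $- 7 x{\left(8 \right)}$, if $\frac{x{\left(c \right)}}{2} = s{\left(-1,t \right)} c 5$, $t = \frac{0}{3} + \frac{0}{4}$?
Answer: $1400$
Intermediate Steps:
$t = 0$ ($t = 0 \cdot \frac{1}{3} + 0 \cdot \frac{1}{4} = 0 + 0 = 0$)
$s{\left(o,U \right)} = \frac{5 + U}{2 o}$
$x{\left(c \right)} = - 25 c$ ($x{\left(c \right)} = 2 \frac{5 + 0}{2 \left(-1\right)} c 5 = 2 \cdot \frac{1}{2} \left(-1\right) 5 c 5 = 2 - \frac{5 c}{2} \cdot 5 = 2 \left(- \frac{25 c}{2}\right) = - 25 c$)
$- 7 x{\left(8 \right)} = - 7 \left(\left(-25\right) 8\right) = \left(-7\right) \left(-200\right) = 1400$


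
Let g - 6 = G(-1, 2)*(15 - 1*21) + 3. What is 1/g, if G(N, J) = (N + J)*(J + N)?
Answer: ⅓ ≈ 0.33333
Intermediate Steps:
G(N, J) = (J + N)² (G(N, J) = (J + N)*(J + N) = (J + N)²)
g = 3 (g = 6 + ((2 - 1)²*(15 - 1*21) + 3) = 6 + (1²*(15 - 21) + 3) = 6 + (1*(-6) + 3) = 6 + (-6 + 3) = 6 - 3 = 3)
1/g = 1/3 = ⅓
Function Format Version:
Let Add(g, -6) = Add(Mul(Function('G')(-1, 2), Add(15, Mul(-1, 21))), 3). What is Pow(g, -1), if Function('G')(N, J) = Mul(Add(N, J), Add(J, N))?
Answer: Rational(1, 3) ≈ 0.33333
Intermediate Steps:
Function('G')(N, J) = Pow(Add(J, N), 2) (Function('G')(N, J) = Mul(Add(J, N), Add(J, N)) = Pow(Add(J, N), 2))
g = 3 (g = Add(6, Add(Mul(Pow(Add(2, -1), 2), Add(15, Mul(-1, 21))), 3)) = Add(6, Add(Mul(Pow(1, 2), Add(15, -21)), 3)) = Add(6, Add(Mul(1, -6), 3)) = Add(6, Add(-6, 3)) = Add(6, -3) = 3)
Pow(g, -1) = Pow(3, -1) = Rational(1, 3)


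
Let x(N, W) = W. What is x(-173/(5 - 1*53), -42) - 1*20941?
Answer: -20983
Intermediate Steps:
x(-173/(5 - 1*53), -42) - 1*20941 = -42 - 1*20941 = -42 - 20941 = -20983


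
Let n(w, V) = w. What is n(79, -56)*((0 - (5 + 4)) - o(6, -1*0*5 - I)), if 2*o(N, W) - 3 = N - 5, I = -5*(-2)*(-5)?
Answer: -869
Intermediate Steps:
I = -50 (I = 10*(-5) = -50)
o(N, W) = -1 + N/2 (o(N, W) = 3/2 + (N - 5)/2 = 3/2 + (-5 + N)/2 = 3/2 + (-5/2 + N/2) = -1 + N/2)
n(79, -56)*((0 - (5 + 4)) - o(6, -1*0*5 - I)) = 79*((0 - (5 + 4)) - (-1 + (1/2)*6)) = 79*((0 - 1*9) - (-1 + 3)) = 79*((0 - 9) - 1*2) = 79*(-9 - 2) = 79*(-11) = -869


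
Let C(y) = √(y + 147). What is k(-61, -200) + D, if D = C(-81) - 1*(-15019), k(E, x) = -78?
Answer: 14941 + √66 ≈ 14949.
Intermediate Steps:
C(y) = √(147 + y)
D = 15019 + √66 (D = √(147 - 81) - 1*(-15019) = √66 + 15019 = 15019 + √66 ≈ 15027.)
k(-61, -200) + D = -78 + (15019 + √66) = 14941 + √66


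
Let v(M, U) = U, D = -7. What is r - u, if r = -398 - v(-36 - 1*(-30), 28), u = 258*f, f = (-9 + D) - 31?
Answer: 11700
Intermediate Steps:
f = -47 (f = (-9 - 7) - 31 = -16 - 31 = -47)
u = -12126 (u = 258*(-47) = -12126)
r = -426 (r = -398 - 1*28 = -398 - 28 = -426)
r - u = -426 - 1*(-12126) = -426 + 12126 = 11700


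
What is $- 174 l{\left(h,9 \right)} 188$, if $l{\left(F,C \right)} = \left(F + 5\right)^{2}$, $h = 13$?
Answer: $-10598688$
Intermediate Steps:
$l{\left(F,C \right)} = \left(5 + F\right)^{2}$
$- 174 l{\left(h,9 \right)} 188 = - 174 \left(5 + 13\right)^{2} \cdot 188 = - 174 \cdot 18^{2} \cdot 188 = \left(-174\right) 324 \cdot 188 = \left(-56376\right) 188 = -10598688$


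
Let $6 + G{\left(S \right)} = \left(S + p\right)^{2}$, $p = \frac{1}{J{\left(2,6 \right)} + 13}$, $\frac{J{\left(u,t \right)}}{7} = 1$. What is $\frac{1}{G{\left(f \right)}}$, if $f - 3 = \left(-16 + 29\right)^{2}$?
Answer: $\frac{400}{11838081} \approx 3.3789 \cdot 10^{-5}$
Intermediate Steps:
$J{\left(u,t \right)} = 7$ ($J{\left(u,t \right)} = 7 \cdot 1 = 7$)
$p = \frac{1}{20}$ ($p = \frac{1}{7 + 13} = \frac{1}{20} \approx 0.05$)
$f = 172$ ($f = 3 + \left(-16 + 29\right)^{2} = 3 + 13^{2} = 3 + 169 = 172$)
$G{\left(S \right)} = -6 + \left(\frac{1}{20} + S\right)^{2}$ ($G{\left(S \right)} = -6 + \left(S + \frac{1}{20}\right)^{2} = -6 + \left(\frac{1}{20} + S\right)^{2}$)
$\frac{1}{G{\left(f \right)}} = \frac{1}{-6 + \frac{\left(1 + 20 \cdot 172\right)^{2}}{400}} = \frac{1}{-6 + \frac{\left(1 + 3440\right)^{2}}{400}} = \frac{1}{-6 + \frac{3441^{2}}{400}} = \frac{1}{-6 + \frac{1}{400} \cdot 11840481} = \frac{1}{-6 + \frac{11840481}{400}} = \frac{1}{\frac{11838081}{400}} = \frac{400}{11838081}$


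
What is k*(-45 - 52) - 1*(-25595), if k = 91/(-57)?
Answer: 1467742/57 ≈ 25750.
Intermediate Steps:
k = -91/57 (k = 91*(-1/57) = -91/57 ≈ -1.5965)
k*(-45 - 52) - 1*(-25595) = -91*(-45 - 52)/57 - 1*(-25595) = -91/57*(-97) + 25595 = 8827/57 + 25595 = 1467742/57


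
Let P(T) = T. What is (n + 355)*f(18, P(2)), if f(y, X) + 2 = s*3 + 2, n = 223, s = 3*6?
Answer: 31212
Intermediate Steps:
s = 18
f(y, X) = 54 (f(y, X) = -2 + (18*3 + 2) = -2 + (54 + 2) = -2 + 56 = 54)
(n + 355)*f(18, P(2)) = (223 + 355)*54 = 578*54 = 31212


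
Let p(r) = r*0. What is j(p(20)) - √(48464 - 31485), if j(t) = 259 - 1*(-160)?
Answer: 419 - √16979 ≈ 288.70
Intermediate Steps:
p(r) = 0
j(t) = 419 (j(t) = 259 + 160 = 419)
j(p(20)) - √(48464 - 31485) = 419 - √(48464 - 31485) = 419 - √16979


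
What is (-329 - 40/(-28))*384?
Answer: -880512/7 ≈ -1.2579e+5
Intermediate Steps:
(-329 - 40/(-28))*384 = (-329 - 40*(-1/28))*384 = (-329 + 10/7)*384 = -2293/7*384 = -880512/7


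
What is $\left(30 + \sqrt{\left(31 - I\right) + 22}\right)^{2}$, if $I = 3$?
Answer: $950 + 300 \sqrt{2} \approx 1374.3$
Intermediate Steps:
$\left(30 + \sqrt{\left(31 - I\right) + 22}\right)^{2} = \left(30 + \sqrt{\left(31 - 3\right) + 22}\right)^{2} = \left(30 + \sqrt{28 + 22}\right)^{2} = \left(30 + \sqrt{50}\right)^{2} = \left(30 + 5 \sqrt{2}\right)^{2}$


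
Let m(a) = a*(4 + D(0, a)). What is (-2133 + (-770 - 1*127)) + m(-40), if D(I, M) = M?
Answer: -1590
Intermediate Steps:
m(a) = a*(4 + a)
(-2133 + (-770 - 1*127)) + m(-40) = (-2133 + (-770 - 1*127)) - 40*(4 - 40) = (-2133 + (-770 - 127)) - 40*(-36) = (-2133 - 897) + 1440 = -3030 + 1440 = -1590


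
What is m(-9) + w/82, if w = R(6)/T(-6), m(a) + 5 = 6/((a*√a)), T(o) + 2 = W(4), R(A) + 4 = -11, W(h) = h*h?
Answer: -5755/1148 + 2*I/9 ≈ -5.0131 + 0.22222*I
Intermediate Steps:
W(h) = h²
R(A) = -15 (R(A) = -4 - 11 = -15)
T(o) = 14 (T(o) = -2 + 4² = -2 + 16 = 14)
m(a) = -5 + 6/a^(3/2) (m(a) = -5 + 6/((a*√a)) = -5 + 6/(a^(3/2)) = -5 + 6/a^(3/2))
w = -15/14 ≈ -1.0714
m(-9) + w/82 = (-5 + 6/(-9)^(3/2)) - 15/14/82 = (-5 + 6*(I/27)) + (1/82)*(-15/14) = (-5 + 2*I/9) - 15/1148 = -5755/1148 + 2*I/9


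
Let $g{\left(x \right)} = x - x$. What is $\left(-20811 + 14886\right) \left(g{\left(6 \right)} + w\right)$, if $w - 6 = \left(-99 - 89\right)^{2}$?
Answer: $-209448750$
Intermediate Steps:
$g{\left(x \right)} = 0$
$w = 35350$ ($w = 6 + \left(-99 - 89\right)^{2} = 6 + \left(-188\right)^{2} = 6 + 35344 = 35350$)
$\left(-20811 + 14886\right) \left(g{\left(6 \right)} + w\right) = \left(-20811 + 14886\right) \left(0 + 35350\right) = \left(-5925\right) 35350 = -209448750$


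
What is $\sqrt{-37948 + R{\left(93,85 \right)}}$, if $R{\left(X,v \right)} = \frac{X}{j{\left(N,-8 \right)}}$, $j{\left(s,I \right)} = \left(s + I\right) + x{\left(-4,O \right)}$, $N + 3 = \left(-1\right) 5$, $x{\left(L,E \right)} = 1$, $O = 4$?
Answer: $\frac{61 i \sqrt{255}}{5} \approx 194.82 i$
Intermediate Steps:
$N = -8$ ($N = -3 - 5 = -8$)
$j{\left(s,I \right)} = 1 + I + s$ ($j{\left(s,I \right)} = \left(s + I\right) + 1 = \left(I + s\right) + 1 = 1 + I + s$)
$R{\left(X,v \right)} = - \frac{X}{15}$ ($R{\left(X,v \right)} = \frac{X}{1 - 8 - 8} = \frac{X}{-15} = X \left(- \frac{1}{15}\right) = - \frac{X}{15}$)
$\sqrt{-37948 + R{\left(93,85 \right)}} = \sqrt{-37948 - \frac{31}{5}} = \sqrt{- \frac{189771}{5}} = \frac{61 i \sqrt{255}}{5}$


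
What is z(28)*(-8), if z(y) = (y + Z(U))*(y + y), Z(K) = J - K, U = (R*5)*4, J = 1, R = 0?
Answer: -12992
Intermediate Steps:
U = 0 (U = (0*5)*4 = 0*4 = 0)
Z(K) = 1 - K
z(y) = 2*y*(1 + y) (z(y) = (y + (1 - 1*0))*(y + y) = (y + (1 + 0))*(2*y) = (y + 1)*(2*y) = (1 + y)*(2*y) = 2*y*(1 + y))
z(28)*(-8) = (2*28*(1 + 28))*(-8) = (2*28*29)*(-8) = 1624*(-8) = -12992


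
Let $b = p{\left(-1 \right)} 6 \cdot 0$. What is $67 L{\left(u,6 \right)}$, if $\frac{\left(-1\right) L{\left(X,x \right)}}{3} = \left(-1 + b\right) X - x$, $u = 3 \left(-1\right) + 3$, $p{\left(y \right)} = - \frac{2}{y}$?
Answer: $1206$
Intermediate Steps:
$u = 0$ ($u = -3 + 3 = 0$)
$b = 0$ ($b = - \frac{2}{-1} \cdot 6 \cdot 0 = \left(-2\right) \left(-1\right) 6 \cdot 0 = 2 \cdot 6 \cdot 0 = 12 \cdot 0 = 0$)
$L{\left(X,x \right)} = 3 X + 3 x$ ($L{\left(X,x \right)} = - 3 \left(\left(-1 + 0\right) X - x\right) = - 3 \left(- X - x\right) = 3 X + 3 x$)
$67 L{\left(u,6 \right)} = 67 \left(3 \cdot 0 + 3 \cdot 6\right) = 67 \left(0 + 18\right) = 67 \cdot 18 = 1206$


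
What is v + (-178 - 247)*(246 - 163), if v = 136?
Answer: -35139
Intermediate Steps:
v + (-178 - 247)*(246 - 163) = 136 + (-178 - 247)*(246 - 163) = 136 - 425*83 = 136 - 35275 = -35139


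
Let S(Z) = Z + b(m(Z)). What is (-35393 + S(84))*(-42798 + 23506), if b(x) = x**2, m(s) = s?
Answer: 545056876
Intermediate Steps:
S(Z) = Z + Z**2
(-35393 + S(84))*(-42798 + 23506) = (-35393 + 84*(1 + 84))*(-42798 + 23506) = (-35393 + 84*85)*(-19292) = (-35393 + 7140)*(-19292) = -28253*(-19292) = 545056876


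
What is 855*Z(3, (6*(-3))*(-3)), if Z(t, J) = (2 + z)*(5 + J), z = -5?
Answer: -151335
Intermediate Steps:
Z(t, J) = -15 - 3*J (Z(t, J) = (2 - 5)*(5 + J) = -3*(5 + J) = -15 - 3*J)
855*Z(3, (6*(-3))*(-3)) = 855*(-15 - 3*6*(-3)*(-3)) = 855*(-15 - (-54)*(-3)) = 855*(-15 - 3*54) = 855*(-15 - 162) = 855*(-177) = -151335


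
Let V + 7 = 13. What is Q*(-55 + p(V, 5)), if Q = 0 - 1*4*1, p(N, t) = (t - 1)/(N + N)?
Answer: 656/3 ≈ 218.67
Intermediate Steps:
V = 6 (V = -7 + 13 = 6)
p(N, t) = (-1 + t)/(2*N) (p(N, t) = (-1 + t)/((2*N)) = (-1 + t)*(1/(2*N)) = (-1 + t)/(2*N))
Q = -4 (Q = 0 - 4*1 = 0 - 4 = -4)
Q*(-55 + p(V, 5)) = -4*(-55 + (1/2)*(-1 + 5)/6) = -4*(-55 + (1/2)*(1/6)*4) = -4*(-55 + 1/3) = -4*(-164/3) = 656/3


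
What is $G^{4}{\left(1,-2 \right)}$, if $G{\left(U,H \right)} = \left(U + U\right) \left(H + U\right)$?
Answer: $16$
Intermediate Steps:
$G{\left(U,H \right)} = 2 U \left(H + U\right)$
$G^{4}{\left(1,-2 \right)} = \left(2 \cdot 1 \left(-2 + 1\right)\right)^{4} = \left(2 \cdot 1 \left(-1\right)\right)^{4} = \left(-2\right)^{4} = 16$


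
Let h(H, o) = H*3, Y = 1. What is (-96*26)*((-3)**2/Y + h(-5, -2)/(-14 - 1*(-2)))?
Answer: -25584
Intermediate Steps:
h(H, o) = 3*H
(-96*26)*((-3)**2/Y + h(-5, -2)/(-14 - 1*(-2))) = (-96*26)*((-3)**2/1 + (3*(-5))/(-14 - 1*(-2))) = -2496*(9*1 - 15/(-14 + 2)) = -2496*(9 - 15/(-12)) = -2496*(9 - 15*(-1/12)) = -2496*(9 + 5/4) = -2496*41/4 = -25584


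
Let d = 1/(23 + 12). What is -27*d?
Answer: -27/35 ≈ -0.77143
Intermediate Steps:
d = 1/35 ≈ 0.028571
-27*d = -27*1/35 = -27/35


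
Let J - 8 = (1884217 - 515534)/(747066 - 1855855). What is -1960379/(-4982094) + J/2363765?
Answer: 5138027297170422841/13057653019737744990 ≈ 0.39349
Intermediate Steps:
J = 7501629/1108789 (J = 8 + (1884217 - 515534)/(747066 - 1855855) = 8 + 1368683/(-1108789) = 8 + 1368683*(-1/1108789) = 8 - 1368683/1108789 = 7501629/1108789 ≈ 6.7656)
-1960379/(-4982094) + J/2363765 = -1960379/(-4982094) + (7501629/1108789)/2363765 = -1960379*(-1/4982094) + (7501629/1108789)*(1/2363765) = 1960379/4982094 + 7501629/2620916630585 = 5138027297170422841/13057653019737744990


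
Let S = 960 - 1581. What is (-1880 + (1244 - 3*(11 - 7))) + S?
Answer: -1269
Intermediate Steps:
S = -621
(-1880 + (1244 - 3*(11 - 7))) + S = (-1880 + (1244 - 3*(11 - 7))) - 621 = (-1880 + (1244 - 3*4)) - 621 = (-1880 + (1244 - 1*12)) - 621 = (-1880 + (1244 - 12)) - 621 = (-1880 + 1232) - 621 = -648 - 621 = -1269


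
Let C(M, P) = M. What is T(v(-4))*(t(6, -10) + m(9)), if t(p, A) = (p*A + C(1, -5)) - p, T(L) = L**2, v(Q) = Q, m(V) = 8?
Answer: -912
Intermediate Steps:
t(p, A) = 1 - p + A*p (t(p, A) = (p*A + 1) - p = (A*p + 1) - p = (1 + A*p) - p = 1 - p + A*p)
T(v(-4))*(t(6, -10) + m(9)) = (-4)**2*((1 - 1*6 - 10*6) + 8) = 16*((1 - 6 - 60) + 8) = 16*(-65 + 8) = 16*(-57) = -912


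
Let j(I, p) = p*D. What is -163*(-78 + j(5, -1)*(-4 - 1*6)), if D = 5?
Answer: 4564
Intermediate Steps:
j(I, p) = 5*p (j(I, p) = p*5 = 5*p)
-163*(-78 + j(5, -1)*(-4 - 1*6)) = -163*(-78 + (5*(-1))*(-4 - 1*6)) = -163*(-78 - 5*(-4 - 6)) = -163*(-78 - 5*(-10)) = -163*(-78 + 50) = -163*(-28) = 4564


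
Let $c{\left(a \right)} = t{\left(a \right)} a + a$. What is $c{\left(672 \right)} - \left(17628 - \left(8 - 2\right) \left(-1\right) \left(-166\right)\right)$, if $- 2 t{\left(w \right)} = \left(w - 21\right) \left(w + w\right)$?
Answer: $-293997144$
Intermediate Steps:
$t{\left(w \right)} = - w \left(-21 + w\right)$ ($t{\left(w \right)} = - \frac{\left(w - 21\right) \left(w + w\right)}{2} = - \frac{\left(-21 + w\right) 2 w}{2} = - \frac{2 w \left(-21 + w\right)}{2} = - w \left(-21 + w\right)$)
$c{\left(a \right)} = a + a^{2} \left(21 - a\right)$ ($c{\left(a \right)} = a \left(21 - a\right) a + a = a^{2} \left(21 - a\right) + a = a + a^{2} \left(21 - a\right)$)
$c{\left(672 \right)} - \left(17628 - \left(8 - 2\right) \left(-1\right) \left(-166\right)\right) = \left(-1\right) 672 \left(-1 + 672 \left(-21 + 672\right)\right) - \left(17628 - \left(8 - 2\right) \left(-1\right) \left(-166\right)\right) = \left(-1\right) 672 \left(-1 + 672 \cdot 651\right) - \left(17628 - 6 \left(-1\right) \left(-166\right)\right) = \left(-1\right) 672 \left(-1 + 437472\right) - 16632 = \left(-1\right) 672 \cdot 437471 + \left(-17581 + \left(996 - 47\right)\right) = -293980512 + \left(-17581 + 949\right) = -293980512 - 16632 = -293997144$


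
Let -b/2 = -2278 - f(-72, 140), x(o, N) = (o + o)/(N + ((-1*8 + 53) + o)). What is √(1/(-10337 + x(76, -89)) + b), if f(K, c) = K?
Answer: 2*√1884019082494/41329 ≈ 66.423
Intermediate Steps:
x(o, N) = 2*o/(45 + N + o) (x(o, N) = (2*o)/(N + ((-8 + 53) + o)) = (2*o)/(N + (45 + o)) = (2*o)/(45 + N + o) = 2*o/(45 + N + o))
b = 4412 (b = -2*(-2278 - 1*(-72)) = -2*(-2278 + 72) = -2*(-2206) = 4412)
√(1/(-10337 + x(76, -89)) + b) = √(1/(-10337 + 2*76/(45 - 89 + 76)) + 4412) = √(1/(-10337 + 2*76/32) + 4412) = √(1/(-10337 + 2*76*(1/32)) + 4412) = √(1/(-10337 + 19/4) + 4412) = √(1/(-41329/4) + 4412) = √(-4/41329 + 4412) = √(182343544/41329) = 2*√1884019082494/41329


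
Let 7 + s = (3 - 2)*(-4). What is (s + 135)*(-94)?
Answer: -11656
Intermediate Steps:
s = -11 (s = -7 + (3 - 2)*(-4) = -7 + 1*(-4) = -7 - 4 = -11)
(s + 135)*(-94) = (-11 + 135)*(-94) = 124*(-94) = -11656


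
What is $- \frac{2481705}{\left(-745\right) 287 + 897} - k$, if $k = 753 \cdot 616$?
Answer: $- \frac{98759106759}{212918} \approx -4.6384 \cdot 10^{5}$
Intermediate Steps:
$k = 463848$
$- \frac{2481705}{\left(-745\right) 287 + 897} - k = - \frac{2481705}{\left(-745\right) 287 + 897} - 463848 = - \frac{2481705}{-213815 + 897} - 463848 = - \frac{2481705}{-212918} - 463848 = \left(-2481705\right) \left(- \frac{1}{212918}\right) - 463848 = \frac{2481705}{212918} - 463848 = - \frac{98759106759}{212918}$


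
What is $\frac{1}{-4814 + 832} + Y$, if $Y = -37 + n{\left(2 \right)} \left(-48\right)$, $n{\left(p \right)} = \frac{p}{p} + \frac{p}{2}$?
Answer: $- \frac{529607}{3982} \approx -133.0$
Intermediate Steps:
$n{\left(p \right)} = 1 + \frac{p}{2}$ ($n{\left(p \right)} = 1 + p \frac{1}{2} = 1 + \frac{p}{2}$)
$Y = -133$ ($Y = -37 + \left(1 + \frac{1}{2} \cdot 2\right) \left(-48\right) = -37 + \left(1 + 1\right) \left(-48\right) = -37 + 2 \left(-48\right) = -37 - 96 = -133$)
$\frac{1}{-4814 + 832} + Y = \frac{1}{-4814 + 832} - 133 = \frac{1}{-3982} - 133 = - \frac{1}{3982} - 133 = - \frac{529607}{3982}$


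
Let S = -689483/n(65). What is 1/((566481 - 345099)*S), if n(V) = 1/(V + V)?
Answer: -1/19843086315780 ≈ -5.0395e-14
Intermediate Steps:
n(V) = 1/(2*V)
S = -89632790 (S = -689483/((1/2)/65) = -689483/((1/2)*(1/65)) = -689483/1/130 = -689483*130 = -89632790)
1/((566481 - 345099)*S) = 1/((566481 - 345099)*(-89632790)) = -1/89632790/221382 = (1/221382)*(-1/89632790) = -1/19843086315780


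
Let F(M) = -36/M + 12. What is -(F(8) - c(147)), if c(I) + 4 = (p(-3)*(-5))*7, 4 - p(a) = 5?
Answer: 47/2 ≈ 23.500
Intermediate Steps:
p(a) = -1 (p(a) = 4 - 1*5 = 4 - 5 = -1)
F(M) = 12 - 36/M
c(I) = 31 (c(I) = -4 - 1*(-5)*7 = -4 + 5*7 = -4 + 35 = 31)
-(F(8) - c(147)) = -((12 - 36/8) - 1*31) = -((12 - 36*⅛) - 31) = -((12 - 9/2) - 31) = -(15/2 - 31) = -1*(-47/2) = 47/2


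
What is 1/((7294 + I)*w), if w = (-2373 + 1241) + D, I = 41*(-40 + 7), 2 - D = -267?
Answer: -1/5127083 ≈ -1.9504e-7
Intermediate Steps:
D = 269 (D = 2 - 1*(-267) = 2 + 267 = 269)
I = -1353 (I = 41*(-33) = -1353)
w = -863 (w = (-2373 + 1241) + 269 = -1132 + 269 = -863)
1/((7294 + I)*w) = 1/((7294 - 1353)*(-863)) = -1/863/5941 = (1/5941)*(-1/863) = -1/5127083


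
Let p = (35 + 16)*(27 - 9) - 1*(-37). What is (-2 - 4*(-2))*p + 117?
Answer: 5847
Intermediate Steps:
p = 955 (p = 51*18 + 37 = 918 + 37 = 955)
(-2 - 4*(-2))*p + 117 = (-2 - 4*(-2))*955 + 117 = (-2 + 8)*955 + 117 = 6*955 + 117 = 5730 + 117 = 5847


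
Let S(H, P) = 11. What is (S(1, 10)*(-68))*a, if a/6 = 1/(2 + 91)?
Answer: -1496/31 ≈ -48.258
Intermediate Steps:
a = 2/31 (a = 6/(2 + 91) = 6/93 = 6*(1/93) = 2/31 ≈ 0.064516)
(S(1, 10)*(-68))*a = (11*(-68))*(2/31) = -748*2/31 = -1496/31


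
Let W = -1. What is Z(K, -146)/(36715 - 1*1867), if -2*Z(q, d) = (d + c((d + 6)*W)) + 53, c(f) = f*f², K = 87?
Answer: -2743907/69696 ≈ -39.370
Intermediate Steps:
c(f) = f³
Z(q, d) = -53/2 - d/2 - (-6 - d)³/2 (Z(q, d) = -((d + ((d + 6)*(-1))³) + 53)/2 = -((d + ((6 + d)*(-1))³) + 53)/2 = -((d + (-6 - d)³) + 53)/2 = -(53 + d + (-6 - d)³)/2 = -53/2 - d/2 - (-6 - d)³/2)
Z(K, -146)/(36715 - 1*1867) = (-53/2 + (6 - 146)³/2 - ½*(-146))/(36715 - 1*1867) = (-53/2 + (½)*(-140)³ + 73)/(36715 - 1867) = (-53/2 + (½)*(-2744000) + 73)/34848 = (-53/2 - 1372000 + 73)*(1/34848) = -2743907/2*1/34848 = -2743907/69696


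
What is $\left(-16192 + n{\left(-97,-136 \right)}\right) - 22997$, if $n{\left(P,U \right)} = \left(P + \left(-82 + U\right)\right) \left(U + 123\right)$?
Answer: $-35094$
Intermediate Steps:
$n{\left(P,U \right)} = \left(123 + U\right) \left(-82 + P + U\right)$ ($n{\left(P,U \right)} = \left(-82 + P + U\right) \left(123 + U\right) = \left(123 + U\right) \left(-82 + P + U\right)$)
$\left(-16192 + n{\left(-97,-136 \right)}\right) - 22997 = \left(-16192 + \left(-10086 + \left(-136\right)^{2} + 41 \left(-136\right) + 123 \left(-97\right) - -13192\right)\right) - 22997 = \left(-16192 - -4095\right) - 22997 = \left(-16192 + 4095\right) - 22997 = -12097 - 22997 = -35094$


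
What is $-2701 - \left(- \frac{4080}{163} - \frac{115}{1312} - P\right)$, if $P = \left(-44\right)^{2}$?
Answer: $- \frac{158228135}{213856} \approx -739.88$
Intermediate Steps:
$P = 1936$
$-2701 - \left(- \frac{4080}{163} - \frac{115}{1312} - P\right) = -2701 - \left(-1936 - \frac{4080}{163} - \frac{115}{1312}\right) = -2701 + \left(1936 - \left(- \frac{115}{1312} - \frac{4080}{163}\right)\right) = -2701 + \left(1936 - - \frac{5371705}{213856}\right) = -2701 + \left(1936 + \frac{5371705}{213856}\right) = -2701 + \frac{419396921}{213856} = - \frac{158228135}{213856}$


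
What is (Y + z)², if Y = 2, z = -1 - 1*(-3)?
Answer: 16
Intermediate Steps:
z = 2 (z = -1 + 3 = 2)
(Y + z)² = (2 + 2)² = 4² = 16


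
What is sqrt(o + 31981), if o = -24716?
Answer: sqrt(7265) ≈ 85.235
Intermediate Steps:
sqrt(o + 31981) = sqrt(-24716 + 31981) = sqrt(7265)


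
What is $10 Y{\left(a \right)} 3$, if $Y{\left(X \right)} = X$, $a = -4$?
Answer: $-120$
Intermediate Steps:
$10 Y{\left(a \right)} 3 = 10 \left(-4\right) 3 = \left(-40\right) 3 = -120$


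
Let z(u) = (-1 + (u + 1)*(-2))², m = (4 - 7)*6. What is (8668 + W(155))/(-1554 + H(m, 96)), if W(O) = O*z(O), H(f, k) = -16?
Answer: -15193863/1570 ≈ -9677.6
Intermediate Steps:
m = -18 (m = -3*6 = -18)
z(u) = (-3 - 2*u)² (z(u) = (-1 + (1 + u)*(-2))² = (-1 + (-2 - 2*u))² = (-3 - 2*u)²)
W(O) = O*(3 + 2*O)²
(8668 + W(155))/(-1554 + H(m, 96)) = (8668 + 155*(3 + 2*155)²)/(-1554 - 16) = (8668 + 155*(3 + 310)²)/(-1570) = (8668 + 155*313²)*(-1/1570) = (8668 + 155*97969)*(-1/1570) = (8668 + 15185195)*(-1/1570) = 15193863*(-1/1570) = -15193863/1570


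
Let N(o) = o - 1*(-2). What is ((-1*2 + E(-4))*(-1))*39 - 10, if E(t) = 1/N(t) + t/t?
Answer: 97/2 ≈ 48.500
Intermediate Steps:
N(o) = 2 + o (N(o) = o + 2 = 2 + o)
E(t) = 1 + 1/(2 + t) (E(t) = 1/(2 + t) + t/t = 1/(2 + t) + 1 = 1 + 1/(2 + t))
((-1*2 + E(-4))*(-1))*39 - 10 = ((-1*2 + (3 - 4)/(2 - 4))*(-1))*39 - 10 = ((-2 - 1/(-2))*(-1))*39 - 10 = ((-2 - ½*(-1))*(-1))*39 - 10 = ((-2 + ½)*(-1))*39 - 10 = -3/2*(-1)*39 - 10 = (3/2)*39 - 10 = 117/2 - 10 = 97/2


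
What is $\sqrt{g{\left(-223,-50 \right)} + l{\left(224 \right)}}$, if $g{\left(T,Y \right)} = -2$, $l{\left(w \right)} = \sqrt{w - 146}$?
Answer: $\sqrt{-2 + \sqrt{78}} \approx 2.6138$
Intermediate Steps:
$l{\left(w \right)} = \sqrt{-146 + w}$
$\sqrt{g{\left(-223,-50 \right)} + l{\left(224 \right)}} = \sqrt{-2 + \sqrt{-146 + 224}} = \sqrt{-2 + \sqrt{78}}$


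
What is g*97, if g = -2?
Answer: -194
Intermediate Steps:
g*97 = -2*97 = -194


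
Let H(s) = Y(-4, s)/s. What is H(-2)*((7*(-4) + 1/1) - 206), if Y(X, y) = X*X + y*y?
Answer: 2330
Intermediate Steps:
Y(X, y) = X² + y²
H(s) = (16 + s²)/s (H(s) = ((-4)² + s²)/s = (16 + s²)/s)
H(-2)*((7*(-4) + 1/1) - 206) = (-2 + 16/(-2))*((7*(-4) + 1/1) - 206) = (-2 + 16*(-½))*((-28 + 1) - 206) = (-2 - 8)*(-27 - 206) = -10*(-233) = 2330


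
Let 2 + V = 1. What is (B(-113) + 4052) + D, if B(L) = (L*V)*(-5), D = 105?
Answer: 3592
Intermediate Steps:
V = -1 (V = -2 + 1 = -1)
B(L) = 5*L (B(L) = (L*(-1))*(-5) = -L*(-5) = 5*L)
(B(-113) + 4052) + D = (5*(-113) + 4052) + 105 = (-565 + 4052) + 105 = 3487 + 105 = 3592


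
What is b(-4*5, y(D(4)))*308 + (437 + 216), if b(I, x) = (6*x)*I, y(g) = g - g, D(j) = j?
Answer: 653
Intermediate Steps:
y(g) = 0
b(I, x) = 6*I*x
b(-4*5, y(D(4)))*308 + (437 + 216) = (6*(-4*5)*0)*308 + (437 + 216) = (6*(-2*10)*0)*308 + 653 = (6*(-20)*0)*308 + 653 = 0*308 + 653 = 0 + 653 = 653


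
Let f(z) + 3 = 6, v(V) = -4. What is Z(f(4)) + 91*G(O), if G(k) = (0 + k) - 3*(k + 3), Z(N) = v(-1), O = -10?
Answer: 997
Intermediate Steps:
f(z) = 3 (f(z) = -3 + 6 = 3)
Z(N) = -4
G(k) = -9 - 2*k (G(k) = k - 3*(3 + k) = k + (-9 - 3*k) = -9 - 2*k)
Z(f(4)) + 91*G(O) = -4 + 91*(-9 - 2*(-10)) = -4 + 91*(-9 + 20) = -4 + 91*11 = -4 + 1001 = 997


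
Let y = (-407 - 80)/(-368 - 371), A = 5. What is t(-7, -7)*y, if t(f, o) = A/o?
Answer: -2435/5173 ≈ -0.47071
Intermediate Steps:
t(f, o) = 5/o
y = 487/739 (y = -487/(-739) = -487*(-1/739) = 487/739 ≈ 0.65900)
t(-7, -7)*y = (5/(-7))*(487/739) = (5*(-⅐))*(487/739) = -5/7*487/739 = -2435/5173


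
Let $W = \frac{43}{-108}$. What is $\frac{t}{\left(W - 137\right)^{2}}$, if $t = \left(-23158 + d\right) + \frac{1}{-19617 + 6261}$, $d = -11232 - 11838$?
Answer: $- \frac{10528655724}{4299615089} \approx -2.4487$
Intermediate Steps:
$d = -23070$
$W = - \frac{43}{108}$ ($W = 43 \left(- \frac{1}{108}\right) = - \frac{43}{108} \approx -0.39815$)
$t = - \frac{617421169}{13356}$ ($t = \left(-23158 - 23070\right) + \frac{1}{-19617 + 6261} = -46228 + \frac{1}{-13356} = -46228 - \frac{1}{13356} = - \frac{617421169}{13356} \approx -46228.0$)
$\frac{t}{\left(W - 137\right)^{2}} = - \frac{617421169}{13356 \left(- \frac{43}{108} - 137\right)^{2}} = - \frac{617421169}{13356 \left(- \frac{14839}{108}\right)^{2}} = - \frac{617421169}{13356 \cdot \frac{220195921}{11664}} = \left(- \frac{617421169}{13356}\right) \frac{11664}{220195921} = - \frac{10528655724}{4299615089}$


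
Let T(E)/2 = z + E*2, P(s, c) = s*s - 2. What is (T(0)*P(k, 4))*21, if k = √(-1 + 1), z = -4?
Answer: 336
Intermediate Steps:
k = 0 (k = √0 = 0)
P(s, c) = -2 + s² (P(s, c) = s² - 2 = -2 + s²)
T(E) = -8 + 4*E (T(E) = 2*(-4 + E*2) = 2*(-4 + 2*E) = -8 + 4*E)
(T(0)*P(k, 4))*21 = ((-8 + 4*0)*(-2 + 0²))*21 = ((-8 + 0)*(-2 + 0))*21 = -8*(-2)*21 = 16*21 = 336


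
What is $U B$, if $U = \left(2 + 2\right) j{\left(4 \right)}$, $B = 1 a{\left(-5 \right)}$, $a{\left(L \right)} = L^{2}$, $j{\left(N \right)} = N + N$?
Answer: $800$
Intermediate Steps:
$j{\left(N \right)} = 2 N$
$B = 25$ ($B = 1 \left(-5\right)^{2} = 1 \cdot 25 = 25$)
$U = 32$ ($U = \left(2 + 2\right) 2 \cdot 4 = 4 \cdot 8 = 32$)
$U B = 32 \cdot 25 = 800$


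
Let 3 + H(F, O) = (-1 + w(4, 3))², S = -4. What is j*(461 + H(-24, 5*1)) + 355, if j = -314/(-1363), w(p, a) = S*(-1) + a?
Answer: 638981/1363 ≈ 468.80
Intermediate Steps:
w(p, a) = 4 + a (w(p, a) = -4*(-1) + a = 4 + a)
H(F, O) = 33 (H(F, O) = -3 + (-1 + (4 + 3))² = -3 + (-1 + 7)² = -3 + 6² = -3 + 36 = 33)
j = 314/1363 (j = -314*(-1/1363) = 314/1363 ≈ 0.23037)
j*(461 + H(-24, 5*1)) + 355 = 314*(461 + 33)/1363 + 355 = (314/1363)*494 + 355 = 155116/1363 + 355 = 638981/1363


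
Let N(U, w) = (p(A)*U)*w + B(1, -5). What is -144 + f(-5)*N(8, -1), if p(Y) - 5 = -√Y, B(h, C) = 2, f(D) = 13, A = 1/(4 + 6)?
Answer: -638 + 52*√10/5 ≈ -605.11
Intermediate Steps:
A = ⅒ (A = 1/10 = ⅒ ≈ 0.10000)
p(Y) = 5 - √Y
N(U, w) = 2 + U*w*(5 - √10/10) (N(U, w) = ((5 - √(⅒))*U)*w + 2 = ((5 - √10/10)*U)*w + 2 = (U*(5 - √10/10))*w + 2 = U*w*(5 - √10/10) + 2 = 2 + U*w*(5 - √10/10))
-144 + f(-5)*N(8, -1) = -144 + 13*(2 + (⅒)*8*(-1)*(50 - √10)) = -144 + 13*(2 + (-40 + 4*√10/5)) = -144 + 13*(-38 + 4*√10/5) = -144 + (-494 + 52*√10/5) = -638 + 52*√10/5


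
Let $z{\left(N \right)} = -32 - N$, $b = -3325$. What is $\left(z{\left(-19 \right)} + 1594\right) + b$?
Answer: $-1744$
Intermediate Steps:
$\left(z{\left(-19 \right)} + 1594\right) + b = \left(\left(-32 - -19\right) + 1594\right) - 3325 = \left(\left(-32 + 19\right) + 1594\right) - 3325 = \left(-13 + 1594\right) - 3325 = 1581 - 3325 = -1744$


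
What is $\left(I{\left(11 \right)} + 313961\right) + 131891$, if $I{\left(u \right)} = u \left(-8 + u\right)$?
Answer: $445885$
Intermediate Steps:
$\left(I{\left(11 \right)} + 313961\right) + 131891 = \left(11 \left(-8 + 11\right) + 313961\right) + 131891 = \left(11 \cdot 3 + 313961\right) + 131891 = \left(33 + 313961\right) + 131891 = 313994 + 131891 = 445885$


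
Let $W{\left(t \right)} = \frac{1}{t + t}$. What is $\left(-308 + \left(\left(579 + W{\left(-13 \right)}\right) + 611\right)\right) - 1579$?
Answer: $- \frac{18123}{26} \approx -697.04$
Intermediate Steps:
$W{\left(t \right)} = \frac{1}{2 t}$
$\left(-308 + \left(\left(579 + W{\left(-13 \right)}\right) + 611\right)\right) - 1579 = \left(-308 + \left(\left(579 + \frac{1}{2 \left(-13\right)}\right) + 611\right)\right) - 1579 = \left(-308 + \left(\left(579 + \frac{1}{2} \left(- \frac{1}{13}\right)\right) + 611\right)\right) - 1579 = \left(-308 + \left(\left(579 - \frac{1}{26}\right) + 611\right)\right) - 1579 = \left(-308 + \left(\frac{15053}{26} + 611\right)\right) - 1579 = \left(-308 + \frac{30939}{26}\right) - 1579 = \frac{22931}{26} - 1579 = - \frac{18123}{26}$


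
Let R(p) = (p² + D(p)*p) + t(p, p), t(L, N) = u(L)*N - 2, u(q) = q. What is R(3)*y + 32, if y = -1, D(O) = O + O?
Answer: -2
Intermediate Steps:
t(L, N) = -2 + L*N (t(L, N) = L*N - 2 = -2 + L*N)
D(O) = 2*O
R(p) = -2 + 4*p² (R(p) = (p² + (2*p)*p) + (-2 + p*p) = (p² + 2*p²) + (-2 + p²) = 3*p² + (-2 + p²) = -2 + 4*p²)
R(3)*y + 32 = (-2 + 4*3²)*(-1) + 32 = (-2 + 4*9)*(-1) + 32 = (-2 + 36)*(-1) + 32 = 34*(-1) + 32 = -34 + 32 = -2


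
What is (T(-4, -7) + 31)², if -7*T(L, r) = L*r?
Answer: 729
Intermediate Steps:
T(L, r) = -L*r/7
(T(-4, -7) + 31)² = (-⅐*(-4)*(-7) + 31)² = (-4 + 31)² = 27² = 729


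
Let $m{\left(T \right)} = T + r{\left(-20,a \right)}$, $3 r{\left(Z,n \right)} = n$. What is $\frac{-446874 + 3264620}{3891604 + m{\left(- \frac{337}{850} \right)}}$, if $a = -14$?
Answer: $\frac{7185252300}{9923577289} \approx 0.72406$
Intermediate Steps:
$r{\left(Z,n \right)} = \frac{n}{3}$
$m{\left(T \right)} = - \frac{14}{3} + T$ ($m{\left(T \right)} = T + \frac{1}{3} \left(-14\right) = T - \frac{14}{3} = - \frac{14}{3} + T$)
$\frac{-446874 + 3264620}{3891604 + m{\left(- \frac{337}{850} \right)}} = \frac{-446874 + 3264620}{3891604 - \left(\frac{14}{3} + \frac{337}{850}\right)} = \frac{2817746}{3891604 - \frac{12911}{2550}} = \frac{2817746}{\frac{9923577289}{2550}} = 2817746 \cdot \frac{2550}{9923577289} = \frac{7185252300}{9923577289}$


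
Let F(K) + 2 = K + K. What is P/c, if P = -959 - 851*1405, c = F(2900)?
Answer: -598307/2899 ≈ -206.38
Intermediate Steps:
F(K) = -2 + 2*K (F(K) = -2 + (K + K) = -2 + 2*K)
c = 5798 (c = -2 + 2*2900 = -2 + 5800 = 5798)
P = -1196614 (P = -959 - 1195655 = -1196614)
P/c = -1196614/5798 = -1196614*1/5798 = -598307/2899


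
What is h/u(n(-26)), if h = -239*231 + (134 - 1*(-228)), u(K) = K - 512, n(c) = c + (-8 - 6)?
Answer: 54847/552 ≈ 99.360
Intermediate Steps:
n(c) = -14 + c (n(c) = c - 14 = -14 + c)
u(K) = -512 + K
h = -54847 (h = -55209 + (134 + 228) = -55209 + 362 = -54847)
h/u(n(-26)) = -54847/(-512 + (-14 - 26)) = -54847/(-512 - 40) = -54847/(-552) = -54847*(-1/552) = 54847/552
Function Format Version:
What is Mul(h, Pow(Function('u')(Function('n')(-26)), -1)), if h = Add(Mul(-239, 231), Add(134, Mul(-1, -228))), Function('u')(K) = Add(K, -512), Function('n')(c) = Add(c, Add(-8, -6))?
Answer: Rational(54847, 552) ≈ 99.360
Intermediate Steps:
Function('n')(c) = Add(-14, c) (Function('n')(c) = Add(c, -14) = Add(-14, c))
Function('u')(K) = Add(-512, K)
h = -54847 (h = Add(-55209, Add(134, 228)) = Add(-55209, 362) = -54847)
Mul(h, Pow(Function('u')(Function('n')(-26)), -1)) = Mul(-54847, Pow(Add(-512, Add(-14, -26)), -1)) = Mul(-54847, Pow(Add(-512, -40), -1)) = Mul(-54847, Pow(-552, -1)) = Mul(-54847, Rational(-1, 552)) = Rational(54847, 552)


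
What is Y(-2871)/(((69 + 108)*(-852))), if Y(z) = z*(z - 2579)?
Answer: -869275/8378 ≈ -103.76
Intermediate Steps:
Y(z) = z*(-2579 + z)
Y(-2871)/(((69 + 108)*(-852))) = (-2871*(-2579 - 2871))/(((69 + 108)*(-852))) = (-2871*(-5450))/((177*(-852))) = 15646950/(-150804) = 15646950*(-1/150804) = -869275/8378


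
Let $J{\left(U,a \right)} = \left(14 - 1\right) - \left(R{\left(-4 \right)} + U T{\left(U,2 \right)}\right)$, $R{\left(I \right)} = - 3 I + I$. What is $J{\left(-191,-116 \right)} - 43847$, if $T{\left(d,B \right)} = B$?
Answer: $-43460$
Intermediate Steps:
$R{\left(I \right)} = - 2 I$
$J{\left(U,a \right)} = 5 - 2 U$ ($J{\left(U,a \right)} = \left(14 - 1\right) - \left(\left(-2\right) \left(-4\right) + U 2\right) = \left(14 - 1\right) - \left(8 + 2 U\right) = 13 - \left(8 + 2 U\right) = 5 - 2 U$)
$J{\left(-191,-116 \right)} - 43847 = \left(5 - -382\right) - 43847 = \left(5 + 382\right) - 43847 = 387 - 43847 = -43460$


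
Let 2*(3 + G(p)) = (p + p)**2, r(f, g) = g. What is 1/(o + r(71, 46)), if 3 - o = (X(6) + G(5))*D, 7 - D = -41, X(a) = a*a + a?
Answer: -1/4223 ≈ -0.00023680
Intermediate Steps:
X(a) = a + a**2 (X(a) = a**2 + a = a + a**2)
D = 48 (D = 7 - 1*(-41) = 7 + 41 = 48)
G(p) = -3 + 2*p**2 (G(p) = -3 + (p + p)**2/2 = -3 + (2*p)**2/2 = -3 + (4*p**2)/2 = -3 + 2*p**2)
o = -4269 (o = 3 - (6*(1 + 6) + (-3 + 2*5**2))*48 = 3 - (6*7 + (-3 + 2*25))*48 = 3 - (42 + (-3 + 50))*48 = 3 - (42 + 47)*48 = 3 - 89*48 = 3 - 1*4272 = 3 - 4272 = -4269)
1/(o + r(71, 46)) = 1/(-4269 + 46) = 1/(-4223) = -1/4223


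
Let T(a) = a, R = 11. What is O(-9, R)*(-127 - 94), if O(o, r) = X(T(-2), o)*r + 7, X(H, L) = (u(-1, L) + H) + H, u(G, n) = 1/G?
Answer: 10608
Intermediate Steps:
X(H, L) = -1 + 2*H (X(H, L) = (1/(-1) + H) + H = (-1 + H) + H = -1 + 2*H)
O(o, r) = 7 - 5*r (O(o, r) = (-1 + 2*(-2))*r + 7 = (-1 - 4)*r + 7 = -5*r + 7 = 7 - 5*r)
O(-9, R)*(-127 - 94) = (7 - 5*11)*(-127 - 94) = (7 - 55)*(-221) = -48*(-221) = 10608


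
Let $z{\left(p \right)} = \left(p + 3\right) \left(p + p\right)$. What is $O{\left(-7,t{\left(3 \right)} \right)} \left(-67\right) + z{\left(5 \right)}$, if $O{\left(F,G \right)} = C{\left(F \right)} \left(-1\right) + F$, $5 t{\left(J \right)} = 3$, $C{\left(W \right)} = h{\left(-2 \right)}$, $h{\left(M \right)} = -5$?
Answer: $214$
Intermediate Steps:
$C{\left(W \right)} = -5$
$t{\left(J \right)} = \frac{3}{5}$ ($t{\left(J \right)} = \frac{1}{5} \cdot 3 = \frac{3}{5}$)
$z{\left(p \right)} = 2 p \left(3 + p\right)$ ($z{\left(p \right)} = \left(3 + p\right) 2 p = 2 p \left(3 + p\right)$)
$O{\left(F,G \right)} = 5 + F$ ($O{\left(F,G \right)} = \left(-5\right) \left(-1\right) + F = 5 + F$)
$O{\left(-7,t{\left(3 \right)} \right)} \left(-67\right) + z{\left(5 \right)} = \left(5 - 7\right) \left(-67\right) + 2 \cdot 5 \left(3 + 5\right) = \left(-2\right) \left(-67\right) + 2 \cdot 5 \cdot 8 = 134 + 80 = 214$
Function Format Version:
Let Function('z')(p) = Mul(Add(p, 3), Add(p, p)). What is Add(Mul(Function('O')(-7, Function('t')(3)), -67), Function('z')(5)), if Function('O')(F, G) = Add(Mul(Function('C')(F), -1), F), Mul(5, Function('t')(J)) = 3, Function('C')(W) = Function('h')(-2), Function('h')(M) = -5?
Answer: 214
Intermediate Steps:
Function('C')(W) = -5
Function('t')(J) = Rational(3, 5) (Function('t')(J) = Mul(Rational(1, 5), 3) = Rational(3, 5))
Function('z')(p) = Mul(2, p, Add(3, p)) (Function('z')(p) = Mul(Add(3, p), Mul(2, p)) = Mul(2, p, Add(3, p)))
Function('O')(F, G) = Add(5, F) (Function('O')(F, G) = Add(Mul(-5, -1), F) = Add(5, F))
Add(Mul(Function('O')(-7, Function('t')(3)), -67), Function('z')(5)) = Add(Mul(Add(5, -7), -67), Mul(2, 5, Add(3, 5))) = Add(Mul(-2, -67), Mul(2, 5, 8)) = Add(134, 80) = 214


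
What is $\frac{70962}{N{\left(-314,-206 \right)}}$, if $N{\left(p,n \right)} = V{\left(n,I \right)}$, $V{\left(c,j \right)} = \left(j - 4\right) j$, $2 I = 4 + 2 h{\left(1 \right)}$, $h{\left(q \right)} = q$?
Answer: $-23654$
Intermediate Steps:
$I = 3$ ($I = \frac{4 + 2 \cdot 1}{2} = \frac{4 + 2}{2} = \frac{1}{2} \cdot 6 = 3$)
$V{\left(c,j \right)} = j \left(-4 + j\right)$ ($V{\left(c,j \right)} = \left(-4 + j\right) j = j \left(-4 + j\right)$)
$N{\left(p,n \right)} = -3$ ($N{\left(p,n \right)} = 3 \left(-4 + 3\right) = 3 \left(-1\right) = -3$)
$\frac{70962}{N{\left(-314,-206 \right)}} = \frac{70962}{-3} = 70962 \left(- \frac{1}{3}\right) = -23654$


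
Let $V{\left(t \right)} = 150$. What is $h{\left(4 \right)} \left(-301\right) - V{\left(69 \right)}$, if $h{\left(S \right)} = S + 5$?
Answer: $-2859$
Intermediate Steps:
$h{\left(S \right)} = 5 + S$
$h{\left(4 \right)} \left(-301\right) - V{\left(69 \right)} = \left(5 + 4\right) \left(-301\right) - 150 = 9 \left(-301\right) - 150 = -2709 - 150 = -2859$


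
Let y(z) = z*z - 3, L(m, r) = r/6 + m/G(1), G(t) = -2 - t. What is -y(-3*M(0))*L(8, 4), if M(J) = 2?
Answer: 66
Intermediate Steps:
L(m, r) = -m/3 + r/6 (L(m, r) = r/6 + m/(-2 - 1*1) = r*(⅙) + m/(-2 - 1) = r/6 + m/(-3) = r/6 + m*(-⅓) = r/6 - m/3 = -m/3 + r/6)
y(z) = -3 + z² (y(z) = z² - 3 = -3 + z²)
-y(-3*M(0))*L(8, 4) = -(-3 + (-3*2)²)*(-⅓*8 + (⅙)*4) = -(-3 + (-6)²)*(-8/3 + ⅔) = -(-3 + 36)*(-2) = -33*(-2) = -1*(-66) = 66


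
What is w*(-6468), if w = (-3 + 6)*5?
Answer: -97020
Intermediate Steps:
w = 15 (w = 3*5 = 15)
w*(-6468) = 15*(-6468) = -97020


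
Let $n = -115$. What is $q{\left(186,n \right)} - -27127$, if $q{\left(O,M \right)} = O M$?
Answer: $5737$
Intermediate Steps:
$q{\left(O,M \right)} = M O$
$q{\left(186,n \right)} - -27127 = \left(-115\right) 186 - -27127 = -21390 + 27127 = 5737$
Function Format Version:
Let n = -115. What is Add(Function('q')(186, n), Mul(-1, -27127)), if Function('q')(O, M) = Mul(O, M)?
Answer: 5737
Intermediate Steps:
Function('q')(O, M) = Mul(M, O)
Add(Function('q')(186, n), Mul(-1, -27127)) = Add(Mul(-115, 186), Mul(-1, -27127)) = Add(-21390, 27127) = 5737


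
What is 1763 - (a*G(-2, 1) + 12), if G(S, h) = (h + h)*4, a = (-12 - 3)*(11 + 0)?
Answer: 3071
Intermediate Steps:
a = -165 (a = -15*11 = -165)
G(S, h) = 8*h (G(S, h) = (2*h)*4 = 8*h)
1763 - (a*G(-2, 1) + 12) = 1763 - (-1320 + 12) = 1763 - 1*(-1308) = 1763 + 1308 = 3071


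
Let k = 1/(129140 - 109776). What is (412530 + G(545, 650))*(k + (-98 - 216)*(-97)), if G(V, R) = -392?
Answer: 121537170299197/9682 ≈ 1.2553e+10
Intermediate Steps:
k = 1/19364 ≈ 5.1642e-5
(412530 + G(545, 650))*(k + (-98 - 216)*(-97)) = (412530 - 392)*(1/19364 + (-98 - 216)*(-97)) = 412138*(1/19364 - 314*(-97)) = 412138*(1/19364 + 30458) = 412138*(589788713/19364) = 121537170299197/9682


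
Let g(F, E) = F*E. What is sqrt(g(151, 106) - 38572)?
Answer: I*sqrt(22566) ≈ 150.22*I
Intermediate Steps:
g(F, E) = E*F
sqrt(g(151, 106) - 38572) = sqrt(106*151 - 38572) = sqrt(16006 - 38572) = sqrt(-22566) = I*sqrt(22566)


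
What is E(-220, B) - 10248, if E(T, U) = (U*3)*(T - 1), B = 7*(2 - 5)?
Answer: 3675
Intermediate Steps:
B = -21 (B = 7*(-3) = -21)
E(T, U) = 3*U*(-1 + T) (E(T, U) = (3*U)*(-1 + T) = 3*U*(-1 + T))
E(-220, B) - 10248 = 3*(-21)*(-1 - 220) - 10248 = 3*(-21)*(-221) - 10248 = 13923 - 10248 = 3675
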